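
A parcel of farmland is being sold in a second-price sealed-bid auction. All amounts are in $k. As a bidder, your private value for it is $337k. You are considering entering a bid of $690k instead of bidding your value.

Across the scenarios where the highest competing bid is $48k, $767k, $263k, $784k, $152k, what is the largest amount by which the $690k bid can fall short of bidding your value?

$48k: same outcome either way → loss $0k.
$767k: same outcome either way → loss $0k.
$263k: same outcome either way → loss $0k.
$784k: same outcome either way → loss $0k.
$152k: same outcome either way → loss $0k.
Maximum loss: $0k.

$0k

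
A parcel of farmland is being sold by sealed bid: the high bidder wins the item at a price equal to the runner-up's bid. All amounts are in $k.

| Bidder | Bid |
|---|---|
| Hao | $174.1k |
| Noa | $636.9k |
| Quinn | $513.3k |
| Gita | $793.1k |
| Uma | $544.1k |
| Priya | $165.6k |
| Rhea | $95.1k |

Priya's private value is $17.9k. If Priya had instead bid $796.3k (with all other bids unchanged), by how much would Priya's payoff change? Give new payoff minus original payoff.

−$775.2k

The highest bid among the other bidders is $793.1k; Priya's bid doesn't change that.
Original bid $165.6k: Priya is not highest (top rival bid is $793.1k); payoff $0k.
Alternative bid $796.3k: Priya is highest, pays the top rival bid $793.1k; payoff $17.9k − $793.1k = −$775.2k.
Change in payoff = −$775.2k − ($0k) = −$775.2k.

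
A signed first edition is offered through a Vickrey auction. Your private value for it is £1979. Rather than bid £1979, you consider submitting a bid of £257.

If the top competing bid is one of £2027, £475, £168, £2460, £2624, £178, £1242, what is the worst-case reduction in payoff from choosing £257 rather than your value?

£2027: same outcome either way → loss £0.
£475: truthful gives £1504, deviation gives £0 → loss £1504.
£168: same outcome either way → loss £0.
£2460: same outcome either way → loss £0.
£2624: same outcome either way → loss £0.
£178: same outcome either way → loss £0.
£1242: truthful gives £737, deviation gives £0 → loss £737.
Maximum loss: £1504.

£1504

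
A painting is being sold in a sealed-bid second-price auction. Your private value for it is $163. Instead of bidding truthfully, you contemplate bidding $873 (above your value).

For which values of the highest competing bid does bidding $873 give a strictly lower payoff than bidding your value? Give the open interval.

($163, $873)

If the competing bid is below $163, both bids win at the same price — no difference.
If it is above $873, both bids lose — no difference.
If it lies strictly between $163 and $873, bidding your value loses (payoff 0) while bidding $873 wins at a price above your value (payoff negative).
So the deviation strictly hurts on the open interval ($163, $873).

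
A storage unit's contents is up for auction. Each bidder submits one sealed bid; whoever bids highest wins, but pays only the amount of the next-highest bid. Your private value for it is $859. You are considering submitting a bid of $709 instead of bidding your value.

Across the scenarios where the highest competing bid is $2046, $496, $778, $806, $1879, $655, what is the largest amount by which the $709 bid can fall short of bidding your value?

$2046: same outcome either way → loss $0.
$496: same outcome either way → loss $0.
$778: truthful gives $81, deviation gives $0 → loss $81.
$806: truthful gives $53, deviation gives $0 → loss $53.
$1879: same outcome either way → loss $0.
$655: same outcome either way → loss $0.
Maximum loss: $81.

$81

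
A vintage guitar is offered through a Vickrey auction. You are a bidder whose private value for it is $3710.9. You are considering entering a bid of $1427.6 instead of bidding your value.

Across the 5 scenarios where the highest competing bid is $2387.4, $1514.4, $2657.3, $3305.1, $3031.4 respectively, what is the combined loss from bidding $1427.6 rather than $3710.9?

The deviation costs you only when the competing bid falls strictly between $1427.6 and $3710.9; elsewhere both bids give the same outcome.
$2387.4: truthful payoff $1323.5, deviation payoff $0 → loss $1323.5.
$1514.4: truthful payoff $2196.5, deviation payoff $0 → loss $2196.5.
$2657.3: truthful payoff $1053.6, deviation payoff $0 → loss $1053.6.
$3305.1: truthful payoff $405.8, deviation payoff $0 → loss $405.8.
$3031.4: truthful payoff $679.5, deviation payoff $0 → loss $679.5.
Total loss = $1323.5 + $2196.5 + $1053.6 + $405.8 + $679.5 = $5658.9.
Because the price is fixed by the runner-up's bid, deviating from your value can only change a good outcome into a bad one — never the reverse.

$5658.9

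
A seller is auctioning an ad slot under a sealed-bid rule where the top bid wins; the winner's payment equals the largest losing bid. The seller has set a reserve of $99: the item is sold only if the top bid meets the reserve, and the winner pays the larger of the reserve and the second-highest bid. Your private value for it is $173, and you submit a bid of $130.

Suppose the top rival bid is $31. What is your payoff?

Your bid $130 is the highest and exceeds the reserve.
Price = max(second-highest bid, reserve) = max($31, $99) = $99.
Payoff = $173 − $99 = $74.

$74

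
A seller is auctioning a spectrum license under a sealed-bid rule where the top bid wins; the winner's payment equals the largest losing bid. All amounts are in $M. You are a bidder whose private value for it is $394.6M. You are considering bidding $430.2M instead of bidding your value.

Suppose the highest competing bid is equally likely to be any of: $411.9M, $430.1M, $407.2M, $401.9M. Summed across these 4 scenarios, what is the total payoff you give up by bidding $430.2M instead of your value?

The deviation costs you only when the competing bid falls strictly between $394.6M and $430.2M; elsewhere both bids give the same outcome.
$411.9M: truthful payoff $0M, deviation payoff −$17.3M → loss $17.3M.
$430.1M: truthful payoff $0M, deviation payoff −$35.5M → loss $35.5M.
$407.2M: truthful payoff $0M, deviation payoff −$12.6M → loss $12.6M.
$401.9M: truthful payoff $0M, deviation payoff −$7.3M → loss $7.3M.
Total loss = $17.3M + $35.5M + $12.6M + $7.3M = $72.7M.
Because the price is fixed by the runner-up's bid, deviating from your value can only change a good outcome into a bad one — never the reverse.

$72.7M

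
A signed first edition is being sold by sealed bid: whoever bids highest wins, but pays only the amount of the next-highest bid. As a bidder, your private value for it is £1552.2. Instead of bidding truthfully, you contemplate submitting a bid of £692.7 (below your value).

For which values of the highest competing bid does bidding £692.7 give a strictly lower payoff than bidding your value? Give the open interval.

If the competing bid is below £692.7, both bids win at the same price — no difference.
If it is above £1552.2, both bids lose — no difference.
If it lies strictly between £692.7 and £1552.2, bidding your value wins at a price below your value (positive payoff) while bidding £692.7 loses (payoff 0).
So the deviation strictly hurts on the open interval (£692.7, £1552.2).

(£692.7, £1552.2)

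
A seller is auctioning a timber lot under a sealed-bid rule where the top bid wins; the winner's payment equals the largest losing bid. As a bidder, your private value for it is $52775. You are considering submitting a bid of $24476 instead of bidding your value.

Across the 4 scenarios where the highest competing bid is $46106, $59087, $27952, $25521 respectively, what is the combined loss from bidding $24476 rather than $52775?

The deviation costs you only when the competing bid falls strictly between $24476 and $52775; elsewhere both bids give the same outcome.
$46106: truthful payoff $6669, deviation payoff $0 → loss $6669.
$59087: outcomes coincide → loss $0.
$27952: truthful payoff $24823, deviation payoff $0 → loss $24823.
$25521: truthful payoff $27254, deviation payoff $0 → loss $27254.
Total loss = $6669 + $24823 + $27254 = $58746.
In a second-price auction your bid sets only whether you win, not what you pay, so bidding your true value is weakly dominant.

$58746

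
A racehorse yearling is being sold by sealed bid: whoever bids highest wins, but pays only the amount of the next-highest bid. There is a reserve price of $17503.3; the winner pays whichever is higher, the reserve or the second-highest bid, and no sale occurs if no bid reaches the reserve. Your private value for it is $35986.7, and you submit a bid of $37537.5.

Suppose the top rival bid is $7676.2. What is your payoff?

Your bid $37537.5 is the highest and exceeds the reserve.
Price = max(second-highest bid, reserve) = max($7676.2, $17503.3) = $17503.3.
Payoff = $35986.7 − $17503.3 = $18483.4.

$18483.4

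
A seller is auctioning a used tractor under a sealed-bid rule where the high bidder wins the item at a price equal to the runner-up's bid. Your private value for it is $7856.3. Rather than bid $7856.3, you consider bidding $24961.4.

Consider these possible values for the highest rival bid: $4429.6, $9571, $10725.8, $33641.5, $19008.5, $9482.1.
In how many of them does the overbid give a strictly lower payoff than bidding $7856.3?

The deviation hurts exactly when the highest competing bid lies strictly between $7856.3 and $24961.4 — overbidding then wins at a price above your value.
$4429.6: below both → same outcome either way.
$9571: inside the interval → strictly worse (loss $1714.7).
$10725.8: inside the interval → strictly worse (loss $2869.5).
$33641.5: above both → same outcome either way.
$19008.5: inside the interval → strictly worse (loss $11152.2).
$9482.1: inside the interval → strictly worse (loss $1625.8).
Count: 4.

4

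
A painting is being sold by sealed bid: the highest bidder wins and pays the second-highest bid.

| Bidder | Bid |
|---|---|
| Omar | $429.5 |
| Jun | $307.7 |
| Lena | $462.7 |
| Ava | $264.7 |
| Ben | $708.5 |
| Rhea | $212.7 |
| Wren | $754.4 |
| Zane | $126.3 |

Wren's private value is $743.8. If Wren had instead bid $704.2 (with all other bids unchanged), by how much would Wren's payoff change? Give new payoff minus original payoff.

−$35.3

The highest bid among the other bidders is $708.5; Wren's bid doesn't change that.
Original bid $754.4: Wren is highest, pays the top rival bid $708.5; payoff $743.8 − $708.5 = $35.3.
Alternative bid $704.2: Wren is not highest (top rival bid is $708.5); payoff $0.
Change in payoff = $0 − ($35.3) = −$35.3.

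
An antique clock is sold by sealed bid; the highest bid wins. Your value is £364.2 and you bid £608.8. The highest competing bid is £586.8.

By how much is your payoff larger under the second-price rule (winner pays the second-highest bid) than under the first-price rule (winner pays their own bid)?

You have the highest bid, so you win under either rule.
Second-price: pay £586.8 → payoff −£222.6.
First-price: pay your own bid £608.8 → payoff −£244.6.
Difference = −£222.6 − (−£244.6) = £22.

£22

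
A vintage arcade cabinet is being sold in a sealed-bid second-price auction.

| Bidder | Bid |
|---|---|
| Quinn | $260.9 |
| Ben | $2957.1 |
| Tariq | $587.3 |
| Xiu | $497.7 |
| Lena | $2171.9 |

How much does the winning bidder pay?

Highest bid: Ben at $2957.1, so Ben wins.
Second-highest bid: Lena at $2171.9 — that is the price the winner pays.

$2171.9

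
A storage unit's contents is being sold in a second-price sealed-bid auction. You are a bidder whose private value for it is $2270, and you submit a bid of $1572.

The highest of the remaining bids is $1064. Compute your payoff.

Your bid $1572 exceeds the highest competing bid $1064, so you win.
In a second-price auction the winner pays the second-highest bid, $1064.
Payoff = value − price = $2270 − $1064 = $1206.

$1206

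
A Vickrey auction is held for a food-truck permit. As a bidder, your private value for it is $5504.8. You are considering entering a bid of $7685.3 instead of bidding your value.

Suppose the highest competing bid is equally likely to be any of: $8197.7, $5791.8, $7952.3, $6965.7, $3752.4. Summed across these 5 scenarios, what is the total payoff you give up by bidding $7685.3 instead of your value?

$1747.9

The deviation costs you only when the competing bid falls strictly between $5504.8 and $7685.3; elsewhere both bids give the same outcome.
$8197.7: outcomes coincide → loss $0.
$5791.8: truthful payoff $0, deviation payoff −$287 → loss $287.
$7952.3: outcomes coincide → loss $0.
$6965.7: truthful payoff $0, deviation payoff −$1460.9 → loss $1460.9.
$3752.4: outcomes coincide → loss $0.
Total loss = $287 + $1460.9 = $1747.9.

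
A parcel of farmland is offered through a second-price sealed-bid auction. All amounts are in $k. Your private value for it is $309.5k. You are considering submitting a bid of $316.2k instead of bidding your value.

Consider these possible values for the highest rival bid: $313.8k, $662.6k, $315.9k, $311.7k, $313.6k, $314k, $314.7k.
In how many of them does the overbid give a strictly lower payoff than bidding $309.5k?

6

The deviation hurts exactly when the highest competing bid lies strictly between $309.5k and $316.2k — overbidding then wins at a price above your value.
$313.8k: inside the interval → strictly worse (loss $4.3k).
$662.6k: above both → same outcome either way.
$315.9k: inside the interval → strictly worse (loss $6.4k).
$311.7k: inside the interval → strictly worse (loss $2.2k).
$313.6k: inside the interval → strictly worse (loss $4.1k).
$314k: inside the interval → strictly worse (loss $4.5k).
$314.7k: inside the interval → strictly worse (loss $5.2k).
Count: 6.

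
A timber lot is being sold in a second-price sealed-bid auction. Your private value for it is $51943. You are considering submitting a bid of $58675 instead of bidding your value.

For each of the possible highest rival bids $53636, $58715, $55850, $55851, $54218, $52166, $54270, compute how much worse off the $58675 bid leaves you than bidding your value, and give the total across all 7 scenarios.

The deviation costs you only when the competing bid falls strictly between $51943 and $58675; elsewhere both bids give the same outcome.
$53636: truthful payoff $0, deviation payoff −$1693 → loss $1693.
$58715: outcomes coincide → loss $0.
$55850: truthful payoff $0, deviation payoff −$3907 → loss $3907.
$55851: truthful payoff $0, deviation payoff −$3908 → loss $3908.
$54218: truthful payoff $0, deviation payoff −$2275 → loss $2275.
$52166: truthful payoff $0, deviation payoff −$223 → loss $223.
$54270: truthful payoff $0, deviation payoff −$2327 → loss $2327.
Total loss = $1693 + $3907 + $3908 + $2275 + $223 + $2327 = $14333.

$14333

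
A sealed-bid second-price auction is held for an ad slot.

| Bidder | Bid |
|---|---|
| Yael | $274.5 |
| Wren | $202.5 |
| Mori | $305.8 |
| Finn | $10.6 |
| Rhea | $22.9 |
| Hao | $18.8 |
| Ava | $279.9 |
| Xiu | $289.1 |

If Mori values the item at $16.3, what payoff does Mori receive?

Highest bid: Mori at $305.8, so Mori wins.
Second-highest bid: Xiu at $289.1 — that is the price the winner pays.
Mori's payoff = value − price = $16.3 − $289.1 = −$272.8.

−$272.8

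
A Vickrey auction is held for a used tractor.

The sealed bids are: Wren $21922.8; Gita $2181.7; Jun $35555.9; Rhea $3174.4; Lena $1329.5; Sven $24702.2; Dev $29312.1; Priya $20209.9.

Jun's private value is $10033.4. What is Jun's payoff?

Highest bid: Jun at $35555.9, so Jun wins.
Second-highest bid: Dev at $29312.1 — that is the price the winner pays.
Jun's payoff = value − price = $10033.4 − $29312.1 = −$19278.7.

−$19278.7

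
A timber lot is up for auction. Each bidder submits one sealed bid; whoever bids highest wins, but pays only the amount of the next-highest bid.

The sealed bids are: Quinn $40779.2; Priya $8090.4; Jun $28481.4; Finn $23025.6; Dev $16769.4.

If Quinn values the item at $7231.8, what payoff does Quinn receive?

−$21249.6

Highest bid: Quinn at $40779.2, so Quinn wins.
Second-highest bid: Jun at $28481.4 — that is the price the winner pays.
Quinn's payoff = value − price = $7231.8 − $28481.4 = −$21249.6.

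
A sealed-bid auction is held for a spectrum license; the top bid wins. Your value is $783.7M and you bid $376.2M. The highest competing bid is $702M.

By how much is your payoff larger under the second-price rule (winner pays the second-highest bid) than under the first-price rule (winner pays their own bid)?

Your bid $376.2M is below $702M, so you lose under either rule.
Payoff is $0M in both cases; difference = $0M.

$0M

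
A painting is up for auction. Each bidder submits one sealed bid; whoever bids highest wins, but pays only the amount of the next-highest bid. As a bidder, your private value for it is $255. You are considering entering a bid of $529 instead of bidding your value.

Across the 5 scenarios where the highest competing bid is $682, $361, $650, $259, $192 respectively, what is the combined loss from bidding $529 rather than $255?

$110

The deviation costs you only when the competing bid falls strictly between $255 and $529; elsewhere both bids give the same outcome.
$682: outcomes coincide → loss $0.
$361: truthful payoff $0, deviation payoff −$106 → loss $106.
$650: outcomes coincide → loss $0.
$259: truthful payoff $0, deviation payoff −$4 → loss $4.
$192: outcomes coincide → loss $0.
Total loss = $106 + $4 = $110.
Truthful bidding weakly dominates here: raising your bid can only win items priced above your value, and lowering it can only forfeit items priced below.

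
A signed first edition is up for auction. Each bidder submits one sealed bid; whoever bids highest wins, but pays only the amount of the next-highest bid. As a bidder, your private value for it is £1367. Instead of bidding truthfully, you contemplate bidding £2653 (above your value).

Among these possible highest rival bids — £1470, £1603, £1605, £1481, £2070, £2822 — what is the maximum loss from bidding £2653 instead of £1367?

£703

£1470: truthful gives £0, deviation gives −£103 → loss £103.
£1603: truthful gives £0, deviation gives −£236 → loss £236.
£1605: truthful gives £0, deviation gives −£238 → loss £238.
£1481: truthful gives £0, deviation gives −£114 → loss £114.
£2070: truthful gives £0, deviation gives −£703 → loss £703.
£2822: same outcome either way → loss £0.
Maximum loss: £703.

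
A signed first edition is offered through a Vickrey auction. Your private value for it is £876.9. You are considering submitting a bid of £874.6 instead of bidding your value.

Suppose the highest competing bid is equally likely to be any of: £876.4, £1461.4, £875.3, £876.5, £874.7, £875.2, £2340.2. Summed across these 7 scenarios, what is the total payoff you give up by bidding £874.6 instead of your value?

The deviation costs you only when the competing bid falls strictly between £874.6 and £876.9; elsewhere both bids give the same outcome.
£876.4: truthful payoff £0.5, deviation payoff £0 → loss £0.5.
£1461.4: outcomes coincide → loss £0.
£875.3: truthful payoff £1.6, deviation payoff £0 → loss £1.6.
£876.5: truthful payoff £0.4, deviation payoff £0 → loss £0.4.
£874.7: truthful payoff £2.2, deviation payoff £0 → loss £2.2.
£875.2: truthful payoff £1.7, deviation payoff £0 → loss £1.7.
£2340.2: outcomes coincide → loss £0.
Total loss = £0.5 + £1.6 + £0.4 + £2.2 + £1.7 = £6.4.
Because the price is fixed by the runner-up's bid, deviating from your value can only change a good outcome into a bad one — never the reverse.

£6.4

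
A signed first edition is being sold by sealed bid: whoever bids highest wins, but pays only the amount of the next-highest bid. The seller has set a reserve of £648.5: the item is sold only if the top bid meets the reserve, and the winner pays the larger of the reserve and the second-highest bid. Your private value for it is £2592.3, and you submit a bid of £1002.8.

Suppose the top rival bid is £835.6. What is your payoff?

£1756.7

Your bid £1002.8 is the highest and exceeds the reserve.
Price = max(second-highest bid, reserve) = max(£835.6, £648.5) = £835.6.
Payoff = £2592.3 − £835.6 = £1756.7.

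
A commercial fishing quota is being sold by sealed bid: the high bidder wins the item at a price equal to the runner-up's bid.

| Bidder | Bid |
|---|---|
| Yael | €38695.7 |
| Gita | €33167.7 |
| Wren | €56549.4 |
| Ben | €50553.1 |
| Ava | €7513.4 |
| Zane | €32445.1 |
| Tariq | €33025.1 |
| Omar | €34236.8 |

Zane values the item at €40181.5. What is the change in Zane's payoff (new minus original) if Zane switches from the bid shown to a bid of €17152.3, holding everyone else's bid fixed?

The highest bid among the other bidders is €56549.4; Zane's bid doesn't change that.
Original bid €32445.1: Zane is not highest (top rival bid is €56549.4); payoff €0.
Alternative bid €17152.3: Zane is not highest (top rival bid is €56549.4); payoff €0.
Change in payoff = €0 − (€0) = €0.

€0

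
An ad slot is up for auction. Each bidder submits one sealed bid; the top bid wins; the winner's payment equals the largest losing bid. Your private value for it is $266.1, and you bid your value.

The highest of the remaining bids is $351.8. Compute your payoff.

$0

Your bid $266.1 is below the highest competing bid $351.8, so you lose.
A losing bidder pays nothing and receives nothing: payoff = $0.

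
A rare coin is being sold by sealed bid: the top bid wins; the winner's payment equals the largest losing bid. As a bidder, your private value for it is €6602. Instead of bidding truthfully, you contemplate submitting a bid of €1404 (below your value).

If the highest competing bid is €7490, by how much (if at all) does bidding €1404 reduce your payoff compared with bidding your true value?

Bidding your value €6602: you lose (since €6602 < €7490). Payoff €0.
Bidding €1404: you lose. Payoff €0.
Difference = €0 − €0 = €0; both bids lead to the same outcome because the competing bid is above both your value and your alternative bid.
Because the price is fixed by the runner-up's bid, deviating from your value can only change a good outcome into a bad one — never the reverse.

€0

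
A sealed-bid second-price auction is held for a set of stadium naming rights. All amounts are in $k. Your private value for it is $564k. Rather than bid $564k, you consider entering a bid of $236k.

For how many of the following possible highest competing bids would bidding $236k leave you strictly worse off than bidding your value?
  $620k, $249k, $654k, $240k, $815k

2

The deviation hurts exactly when the highest competing bid lies strictly between $236k and $564k — underbidding then forfeits a profitable win.
$620k: above both → same outcome either way.
$249k: inside the interval → strictly worse (loss $315k).
$654k: above both → same outcome either way.
$240k: inside the interval → strictly worse (loss $324k).
$815k: above both → same outcome either way.
Count: 2.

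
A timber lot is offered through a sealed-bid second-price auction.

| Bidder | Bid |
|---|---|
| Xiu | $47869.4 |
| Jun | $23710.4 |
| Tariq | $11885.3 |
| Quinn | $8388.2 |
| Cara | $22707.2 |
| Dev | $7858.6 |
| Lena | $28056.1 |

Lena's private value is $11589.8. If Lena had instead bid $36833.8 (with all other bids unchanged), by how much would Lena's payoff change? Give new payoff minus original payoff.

$0

The highest bid among the other bidders is $47869.4; Lena's bid doesn't change that.
Original bid $28056.1: Lena is not highest (top rival bid is $47869.4); payoff $0.
Alternative bid $36833.8: Lena is not highest (top rival bid is $47869.4); payoff $0.
Change in payoff = $0 − ($0) = $0.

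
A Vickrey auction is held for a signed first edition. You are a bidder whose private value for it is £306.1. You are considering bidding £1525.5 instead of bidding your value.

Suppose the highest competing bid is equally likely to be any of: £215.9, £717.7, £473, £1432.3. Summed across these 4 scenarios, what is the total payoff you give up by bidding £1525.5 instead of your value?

£1704.7

The deviation costs you only when the competing bid falls strictly between £306.1 and £1525.5; elsewhere both bids give the same outcome.
£215.9: outcomes coincide → loss £0.
£717.7: truthful payoff £0, deviation payoff −£411.6 → loss £411.6.
£473: truthful payoff £0, deviation payoff −£166.9 → loss £166.9.
£1432.3: truthful payoff £0, deviation payoff −£1126.2 → loss £1126.2.
Total loss = £411.6 + £166.9 + £1126.2 = £1704.7.
Because the price is fixed by the runner-up's bid, deviating from your value can only change a good outcome into a bad one — never the reverse.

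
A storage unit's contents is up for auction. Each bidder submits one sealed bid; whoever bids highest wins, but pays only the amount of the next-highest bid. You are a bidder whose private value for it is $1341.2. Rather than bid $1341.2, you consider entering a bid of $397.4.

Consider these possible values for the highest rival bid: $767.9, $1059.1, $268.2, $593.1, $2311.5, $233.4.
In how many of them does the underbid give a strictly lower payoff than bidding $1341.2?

The deviation hurts exactly when the highest competing bid lies strictly between $397.4 and $1341.2 — underbidding then forfeits a profitable win.
$767.9: inside the interval → strictly worse (loss $573.3).
$1059.1: inside the interval → strictly worse (loss $282.1).
$268.2: below both → same outcome either way.
$593.1: inside the interval → strictly worse (loss $748.1).
$2311.5: above both → same outcome either way.
$233.4: below both → same outcome either way.
Count: 3.

3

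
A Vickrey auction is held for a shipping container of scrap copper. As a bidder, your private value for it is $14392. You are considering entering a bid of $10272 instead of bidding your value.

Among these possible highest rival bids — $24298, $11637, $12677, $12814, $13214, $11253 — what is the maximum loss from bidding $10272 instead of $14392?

$3139

$24298: same outcome either way → loss $0.
$11637: truthful gives $2755, deviation gives $0 → loss $2755.
$12677: truthful gives $1715, deviation gives $0 → loss $1715.
$12814: truthful gives $1578, deviation gives $0 → loss $1578.
$13214: truthful gives $1178, deviation gives $0 → loss $1178.
$11253: truthful gives $3139, deviation gives $0 → loss $3139.
Maximum loss: $3139.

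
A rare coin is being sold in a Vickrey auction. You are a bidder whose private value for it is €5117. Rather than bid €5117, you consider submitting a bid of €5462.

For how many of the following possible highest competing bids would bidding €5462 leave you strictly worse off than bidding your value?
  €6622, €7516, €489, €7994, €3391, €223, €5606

The deviation hurts exactly when the highest competing bid lies strictly between €5117 and €5462 — overbidding then wins at a price above your value.
€6622: above both → same outcome either way.
€7516: above both → same outcome either way.
€489: below both → same outcome either way.
€7994: above both → same outcome either way.
€3391: below both → same outcome either way.
€223: below both → same outcome either way.
€5606: above both → same outcome either way.
Count: 0.

0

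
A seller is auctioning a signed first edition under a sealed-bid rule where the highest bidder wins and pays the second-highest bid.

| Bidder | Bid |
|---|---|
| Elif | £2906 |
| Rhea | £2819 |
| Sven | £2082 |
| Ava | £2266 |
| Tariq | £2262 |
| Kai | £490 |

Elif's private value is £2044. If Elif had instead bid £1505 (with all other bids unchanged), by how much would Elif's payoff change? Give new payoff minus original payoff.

£775

The highest bid among the other bidders is £2819; Elif's bid doesn't change that.
Original bid £2906: Elif is highest, pays the top rival bid £2819; payoff £2044 − £2819 = −£775.
Alternative bid £1505: Elif is not highest (top rival bid is £2819); payoff £0.
Change in payoff = £0 − (−£775) = £775.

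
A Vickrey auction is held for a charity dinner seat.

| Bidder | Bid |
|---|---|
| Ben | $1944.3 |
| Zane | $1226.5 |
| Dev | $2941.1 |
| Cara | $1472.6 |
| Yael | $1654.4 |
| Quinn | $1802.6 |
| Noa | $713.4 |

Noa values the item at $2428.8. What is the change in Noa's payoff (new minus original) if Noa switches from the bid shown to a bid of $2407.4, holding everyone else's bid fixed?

$0

The highest bid among the other bidders is $2941.1; Noa's bid doesn't change that.
Original bid $713.4: Noa is not highest (top rival bid is $2941.1); payoff $0.
Alternative bid $2407.4: Noa is not highest (top rival bid is $2941.1); payoff $0.
Change in payoff = $0 − ($0) = $0.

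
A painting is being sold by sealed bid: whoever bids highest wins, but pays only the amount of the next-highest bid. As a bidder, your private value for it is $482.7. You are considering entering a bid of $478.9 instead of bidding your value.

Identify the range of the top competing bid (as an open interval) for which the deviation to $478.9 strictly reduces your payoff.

If the competing bid is below $478.9, both bids win at the same price — no difference.
If it is above $482.7, both bids lose — no difference.
If it lies strictly between $478.9 and $482.7, bidding your value wins at a price below your value (positive payoff) while bidding $478.9 loses (payoff 0).
So the deviation strictly hurts on the open interval ($478.9, $482.7).

($478.9, $482.7)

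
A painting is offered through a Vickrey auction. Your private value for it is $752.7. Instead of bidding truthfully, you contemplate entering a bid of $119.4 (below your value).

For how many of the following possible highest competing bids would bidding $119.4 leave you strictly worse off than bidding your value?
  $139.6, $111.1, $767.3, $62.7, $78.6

The deviation hurts exactly when the highest competing bid lies strictly between $119.4 and $752.7 — underbidding then forfeits a profitable win.
$139.6: inside the interval → strictly worse (loss $613.1).
$111.1: below both → same outcome either way.
$767.3: above both → same outcome either way.
$62.7: below both → same outcome either way.
$78.6: below both → same outcome either way.
Count: 1.

1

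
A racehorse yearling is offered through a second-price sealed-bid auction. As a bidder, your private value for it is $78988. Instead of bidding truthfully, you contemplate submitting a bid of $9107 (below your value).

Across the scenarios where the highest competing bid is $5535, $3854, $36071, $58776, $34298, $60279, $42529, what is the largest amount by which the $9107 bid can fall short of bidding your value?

$5535: same outcome either way → loss $0.
$3854: same outcome either way → loss $0.
$36071: truthful gives $42917, deviation gives $0 → loss $42917.
$58776: truthful gives $20212, deviation gives $0 → loss $20212.
$34298: truthful gives $44690, deviation gives $0 → loss $44690.
$60279: truthful gives $18709, deviation gives $0 → loss $18709.
$42529: truthful gives $36459, deviation gives $0 → loss $36459.
Maximum loss: $44690.

$44690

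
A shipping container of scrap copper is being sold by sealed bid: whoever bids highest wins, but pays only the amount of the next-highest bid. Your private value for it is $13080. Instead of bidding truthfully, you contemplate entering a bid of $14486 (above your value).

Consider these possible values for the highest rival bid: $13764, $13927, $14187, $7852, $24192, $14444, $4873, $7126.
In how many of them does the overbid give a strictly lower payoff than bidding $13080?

4

The deviation hurts exactly when the highest competing bid lies strictly between $13080 and $14486 — overbidding then wins at a price above your value.
$13764: inside the interval → strictly worse (loss $684).
$13927: inside the interval → strictly worse (loss $847).
$14187: inside the interval → strictly worse (loss $1107).
$7852: below both → same outcome either way.
$24192: above both → same outcome either way.
$14444: inside the interval → strictly worse (loss $1364).
$4873: below both → same outcome either way.
$7126: below both → same outcome either way.
Count: 4.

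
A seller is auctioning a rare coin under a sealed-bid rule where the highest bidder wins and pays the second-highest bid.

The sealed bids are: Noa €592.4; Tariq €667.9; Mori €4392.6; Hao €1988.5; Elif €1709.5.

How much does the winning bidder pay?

Highest bid: Mori at €4392.6, so Mori wins.
Second-highest bid: Hao at €1988.5 — that is the price the winner pays.

€1988.5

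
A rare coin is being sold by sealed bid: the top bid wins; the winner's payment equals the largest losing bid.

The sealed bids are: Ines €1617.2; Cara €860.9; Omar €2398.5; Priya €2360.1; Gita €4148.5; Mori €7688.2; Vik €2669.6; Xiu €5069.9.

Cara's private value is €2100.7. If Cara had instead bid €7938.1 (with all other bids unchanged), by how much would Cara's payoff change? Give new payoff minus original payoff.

The highest bid among the other bidders is €7688.2; Cara's bid doesn't change that.
Original bid €860.9: Cara is not highest (top rival bid is €7688.2); payoff €0.
Alternative bid €7938.1: Cara is highest, pays the top rival bid €7688.2; payoff €2100.7 − €7688.2 = −€5587.5.
Change in payoff = −€5587.5 − (€0) = −€5587.5.

−€5587.5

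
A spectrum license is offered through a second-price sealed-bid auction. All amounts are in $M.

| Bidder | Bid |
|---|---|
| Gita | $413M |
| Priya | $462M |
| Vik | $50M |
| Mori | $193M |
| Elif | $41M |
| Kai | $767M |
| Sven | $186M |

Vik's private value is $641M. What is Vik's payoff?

Highest bid: Kai at $767M, so Kai wins.
Second-highest bid: Priya at $462M — that is the price the winner pays.
Vik did not win, so Vik pays nothing and receives nothing: payoff $0M.

$0M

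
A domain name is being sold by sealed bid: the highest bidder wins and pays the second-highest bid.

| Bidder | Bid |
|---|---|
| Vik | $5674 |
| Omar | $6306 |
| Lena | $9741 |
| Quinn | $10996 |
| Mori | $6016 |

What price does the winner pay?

$9741

Highest bid: Quinn at $10996, so Quinn wins.
Second-highest bid: Lena at $9741 — that is the price the winner pays.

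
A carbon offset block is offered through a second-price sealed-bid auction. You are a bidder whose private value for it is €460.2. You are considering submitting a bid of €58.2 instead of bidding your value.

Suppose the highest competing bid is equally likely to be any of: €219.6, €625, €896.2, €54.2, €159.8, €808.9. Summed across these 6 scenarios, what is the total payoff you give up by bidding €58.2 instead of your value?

€541

The deviation costs you only when the competing bid falls strictly between €58.2 and €460.2; elsewhere both bids give the same outcome.
€219.6: truthful payoff €240.6, deviation payoff €0 → loss €240.6.
€625: outcomes coincide → loss €0.
€896.2: outcomes coincide → loss €0.
€54.2: outcomes coincide → loss €0.
€159.8: truthful payoff €300.4, deviation payoff €0 → loss €300.4.
€808.9: outcomes coincide → loss €0.
Total loss = €240.6 + €300.4 = €541.
Truthful bidding weakly dominates here: raising your bid can only win items priced above your value, and lowering it can only forfeit items priced below.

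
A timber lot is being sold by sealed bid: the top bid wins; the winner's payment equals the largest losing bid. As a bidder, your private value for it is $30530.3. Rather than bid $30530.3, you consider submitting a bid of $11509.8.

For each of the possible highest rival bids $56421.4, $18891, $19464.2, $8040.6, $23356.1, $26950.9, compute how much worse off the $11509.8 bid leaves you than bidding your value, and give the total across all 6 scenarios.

$33459

The deviation costs you only when the competing bid falls strictly between $11509.8 and $30530.3; elsewhere both bids give the same outcome.
$56421.4: outcomes coincide → loss $0.
$18891: truthful payoff $11639.3, deviation payoff $0 → loss $11639.3.
$19464.2: truthful payoff $11066.1, deviation payoff $0 → loss $11066.1.
$8040.6: outcomes coincide → loss $0.
$23356.1: truthful payoff $7174.2, deviation payoff $0 → loss $7174.2.
$26950.9: truthful payoff $3579.4, deviation payoff $0 → loss $3579.4.
Total loss = $11639.3 + $11066.1 + $7174.2 + $3579.4 = $33459.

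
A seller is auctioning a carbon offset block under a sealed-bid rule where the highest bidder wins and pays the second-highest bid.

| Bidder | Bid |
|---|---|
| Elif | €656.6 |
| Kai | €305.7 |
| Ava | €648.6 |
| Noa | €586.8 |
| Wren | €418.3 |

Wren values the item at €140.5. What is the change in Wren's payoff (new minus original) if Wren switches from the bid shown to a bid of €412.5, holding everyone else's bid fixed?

€0

The highest bid among the other bidders is €656.6; Wren's bid doesn't change that.
Original bid €418.3: Wren is not highest (top rival bid is €656.6); payoff €0.
Alternative bid €412.5: Wren is not highest (top rival bid is €656.6); payoff €0.
Change in payoff = €0 − (€0) = €0.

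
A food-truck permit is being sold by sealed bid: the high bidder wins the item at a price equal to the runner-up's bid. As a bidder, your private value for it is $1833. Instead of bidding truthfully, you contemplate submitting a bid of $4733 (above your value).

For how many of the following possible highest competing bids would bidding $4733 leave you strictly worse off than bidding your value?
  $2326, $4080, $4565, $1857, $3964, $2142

6

The deviation hurts exactly when the highest competing bid lies strictly between $1833 and $4733 — overbidding then wins at a price above your value.
$2326: inside the interval → strictly worse (loss $493).
$4080: inside the interval → strictly worse (loss $2247).
$4565: inside the interval → strictly worse (loss $2732).
$1857: inside the interval → strictly worse (loss $24).
$3964: inside the interval → strictly worse (loss $2131).
$2142: inside the interval → strictly worse (loss $309).
Count: 6.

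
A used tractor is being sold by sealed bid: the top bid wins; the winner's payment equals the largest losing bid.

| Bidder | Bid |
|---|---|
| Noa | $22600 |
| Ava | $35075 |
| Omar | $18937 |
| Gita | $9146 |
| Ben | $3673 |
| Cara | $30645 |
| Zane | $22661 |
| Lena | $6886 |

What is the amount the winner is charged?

Highest bid: Ava at $35075, so Ava wins.
Second-highest bid: Cara at $30645 — that is the price the winner pays.

$30645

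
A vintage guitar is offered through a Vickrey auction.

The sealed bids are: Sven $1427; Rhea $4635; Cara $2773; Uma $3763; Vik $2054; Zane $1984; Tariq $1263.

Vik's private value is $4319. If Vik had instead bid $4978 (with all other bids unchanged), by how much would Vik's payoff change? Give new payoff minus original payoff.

The highest bid among the other bidders is $4635; Vik's bid doesn't change that.
Original bid $2054: Vik is not highest (top rival bid is $4635); payoff $0.
Alternative bid $4978: Vik is highest, pays the top rival bid $4635; payoff $4319 − $4635 = −$316.
Change in payoff = −$316 − ($0) = −$316.

−$316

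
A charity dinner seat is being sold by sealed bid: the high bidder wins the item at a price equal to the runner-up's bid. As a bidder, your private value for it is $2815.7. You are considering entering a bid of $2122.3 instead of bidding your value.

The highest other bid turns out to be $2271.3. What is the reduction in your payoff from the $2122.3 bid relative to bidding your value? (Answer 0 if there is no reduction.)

$544.4

Bidding your value $2815.7: you win (since $2815.7 > $2271.3) and pay $2271.3. Payoff $544.4.
Bidding $2122.3: you lose. Payoff $0.
The competing bid $2271.3 lies between your shaded bid and your value, so underbidding forfeits an item you could have won at a profitable price.
Loss from deviating = $544.4 − ($0) = $544.4.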